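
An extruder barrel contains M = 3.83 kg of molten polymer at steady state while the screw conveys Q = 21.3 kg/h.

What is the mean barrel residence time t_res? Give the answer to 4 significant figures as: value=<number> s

value=647.3 s

Q_s = Q / 3600 = 21.3 / 3600 = 0.00591667 kg/s
t_res = M / Q_s = 3.83 / 0.00591667 = 647.324 s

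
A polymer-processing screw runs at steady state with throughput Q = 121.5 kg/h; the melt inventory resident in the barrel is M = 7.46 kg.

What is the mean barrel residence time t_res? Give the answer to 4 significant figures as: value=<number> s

Throughput in SI: Q_s = 121.5 kg/h ÷ 3600 s/h = 0.03375 kg/s
Mean residence time: t_res = M/Q_s = 7.46 kg / 0.03375 kg/s = 221.037 s

value=221.0 s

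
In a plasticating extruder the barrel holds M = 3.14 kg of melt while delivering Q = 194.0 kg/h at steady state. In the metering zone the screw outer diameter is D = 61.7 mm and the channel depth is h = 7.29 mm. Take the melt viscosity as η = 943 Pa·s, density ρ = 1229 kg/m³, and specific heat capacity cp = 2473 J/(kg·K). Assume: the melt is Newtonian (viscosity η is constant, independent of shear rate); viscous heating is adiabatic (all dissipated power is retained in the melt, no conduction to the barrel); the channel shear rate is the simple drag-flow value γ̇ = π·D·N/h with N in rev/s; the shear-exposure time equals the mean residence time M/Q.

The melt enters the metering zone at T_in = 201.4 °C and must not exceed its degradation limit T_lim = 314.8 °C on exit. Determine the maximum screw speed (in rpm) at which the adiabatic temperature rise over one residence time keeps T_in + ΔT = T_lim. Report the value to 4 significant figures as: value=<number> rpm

Q_s = Q / 3600 = 194.0 / 3600 = 0.0538889 kg/s
t_res = M / Q_s = 3.14 ÷ 0.0538889 = 58.268 s
Convert to metres: D = 0.0617 m, h = 0.00729 m
ΔT_a = T_lim − T_in = 314.8 − 201.4 = 113.4 K
γ̇_max² = ΔT_a·ρ·cp/(η·t_res) = 113.4·1229·2473/(943·58.268) = 6272.59 s⁻²
Take the square root: γ̇_max = √(6272.59) = 79.1997 s⁻¹
Solve γ̇ = πDN/h for N: N_max = γ̇_max·h/(π·D) = 79.1997 × 0.00729 / (π × 0.0617) = 2.97863 rev/s = 178.718 rpm

value=178.7 rpm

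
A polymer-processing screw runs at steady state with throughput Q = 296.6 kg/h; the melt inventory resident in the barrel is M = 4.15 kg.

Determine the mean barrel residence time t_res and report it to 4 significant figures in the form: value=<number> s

value=50.37 s

Q_s = Q / 3600 = 296.6 / 3600 = 0.0823889 kg/s
t_res = M / Q_s = 4.15 ÷ 0.0823889 = 50.3709 s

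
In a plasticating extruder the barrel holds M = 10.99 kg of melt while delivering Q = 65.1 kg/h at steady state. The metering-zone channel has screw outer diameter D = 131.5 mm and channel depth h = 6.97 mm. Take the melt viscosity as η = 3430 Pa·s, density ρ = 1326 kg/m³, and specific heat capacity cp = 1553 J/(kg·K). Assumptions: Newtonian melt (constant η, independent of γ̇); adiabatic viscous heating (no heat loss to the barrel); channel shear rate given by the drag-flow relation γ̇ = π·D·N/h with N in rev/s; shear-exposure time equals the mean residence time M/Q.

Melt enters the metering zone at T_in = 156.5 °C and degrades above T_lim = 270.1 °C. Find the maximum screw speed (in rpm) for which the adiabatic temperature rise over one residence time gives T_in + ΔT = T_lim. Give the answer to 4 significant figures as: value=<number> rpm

value=10.72 rpm

Q_s = Q / 3600 = 65.1 / 3600 = 0.0180833 kg/s
Mean residence time: t_res = M/Q_s = 10.99 kg / 0.0180833 kg/s = 607.742 s
Geometry in SI: D = 131.5 mm → 0.1315 m, h = 6.97 mm → 0.00697 m
ΔT_a = T_lim − T_in = 270.1 − 156.5 = 113.6 K
γ̇_max² = ΔT_a·ρ·cp/(η·t_res) = 113.6·1326·1553/(3430·607.742) = 112.223 s⁻²
γ̇_max = sqrt(112.223) = 10.5935 s⁻¹
N_max = γ̇_max h / (πD) = 10.5935·0.00697/(π·0.1315) = 0.17873 rev/s → ×60 = 10.7238 rpm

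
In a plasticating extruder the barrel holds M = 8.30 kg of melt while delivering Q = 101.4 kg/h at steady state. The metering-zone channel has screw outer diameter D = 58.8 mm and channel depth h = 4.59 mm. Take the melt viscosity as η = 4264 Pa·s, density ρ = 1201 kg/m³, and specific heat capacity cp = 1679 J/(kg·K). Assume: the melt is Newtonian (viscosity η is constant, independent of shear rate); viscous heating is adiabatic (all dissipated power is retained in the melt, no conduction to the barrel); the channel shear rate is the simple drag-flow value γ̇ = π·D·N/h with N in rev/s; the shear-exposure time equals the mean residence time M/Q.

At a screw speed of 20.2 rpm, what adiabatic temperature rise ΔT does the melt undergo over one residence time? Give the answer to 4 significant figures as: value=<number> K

value=114.4 K

Q_s = Q / 3600 = 101.4 / 3600 = 0.0281667 kg/s
t_res = M / Q_s = 8.30 ÷ 0.0281667 = 294.675 s
D = 58.8 mm = 0.0588 m;  h = 4.59 mm = 0.00459 m;  N = 20.2 rpm / 60 = 0.336667 rev/s
γ̇ = π D N / h = (π)(0.0588)(0.336667) / 0.00459 = 13.5492 s⁻¹
ΔT = η·γ̇²·t_res/(ρ·cp) = [4264 × 13.5492² × 294.675] / [1201 × 1679] = 114.392 K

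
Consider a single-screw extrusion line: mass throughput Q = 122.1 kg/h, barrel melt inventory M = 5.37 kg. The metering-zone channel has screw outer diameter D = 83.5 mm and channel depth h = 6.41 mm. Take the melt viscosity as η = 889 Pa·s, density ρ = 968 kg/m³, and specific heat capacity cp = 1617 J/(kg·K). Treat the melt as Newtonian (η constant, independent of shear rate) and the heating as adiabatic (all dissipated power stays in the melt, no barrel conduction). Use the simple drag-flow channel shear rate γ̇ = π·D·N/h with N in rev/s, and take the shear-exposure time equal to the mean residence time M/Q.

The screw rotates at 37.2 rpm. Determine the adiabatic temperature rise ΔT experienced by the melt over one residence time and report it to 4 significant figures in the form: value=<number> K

Throughput in SI: Q_s = 122.1 kg/h ÷ 3600 s/h = 0.0339167 kg/s
t_res = M / Q_s = 5.37 ÷ 0.0339167 = 158.329 s
Geometry in metres: D = 83.5 mm → 0.0835 m, h = 6.41 mm → 0.00641 m; screw speed N = 37.2 rpm = 0.62 rev/s
γ̇ = π·D·N / h = π · 0.0835 · 0.62 / 0.00641 = 25.3729 s⁻¹
ΔT = η·γ̇²·t_res / (ρ·cp) = 889 · (25.3729)² · 158.329 / (968 · 1617) = 57.8919 K

value=57.89 K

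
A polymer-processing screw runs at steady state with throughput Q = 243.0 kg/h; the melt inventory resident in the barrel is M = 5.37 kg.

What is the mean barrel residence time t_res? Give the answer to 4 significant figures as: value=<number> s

value=79.56 s

Convert throughput: Q = 243.0 kg/h = 243.0/3600 = 0.0675 kg/s
t_res = M / Q_s = 5.37 / 0.0675 = 79.5556 s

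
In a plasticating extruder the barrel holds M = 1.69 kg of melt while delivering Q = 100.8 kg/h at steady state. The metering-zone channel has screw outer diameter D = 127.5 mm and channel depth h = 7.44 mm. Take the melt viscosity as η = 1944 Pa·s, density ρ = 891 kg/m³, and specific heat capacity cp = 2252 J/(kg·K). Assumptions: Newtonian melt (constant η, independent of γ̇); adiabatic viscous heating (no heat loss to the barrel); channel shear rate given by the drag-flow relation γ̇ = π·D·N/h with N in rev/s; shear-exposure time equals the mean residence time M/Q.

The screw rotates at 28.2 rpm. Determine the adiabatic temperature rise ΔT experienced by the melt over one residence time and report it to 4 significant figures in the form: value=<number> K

value=37.44 K

Convert throughput: Q = 100.8 kg/h = 100.8/3600 = 0.028 kg/s
Mean residence time: t_res = M/Q_s = 1.69 kg / 0.028 kg/s = 60.3571 s
D = 127.5 mm = 0.1275 m;  h = 7.44 mm = 0.00744 m;  N = 28.2 rpm / 60 = 0.47 rev/s
γ̇ = π D N / h = (π)(0.1275)(0.47) / 0.00744 = 25.3038 s⁻¹
ΔT = η·γ̇²·t_res/(ρ·cp) = [1944 × 25.3038² × 60.3571] / [891 × 2252] = 37.4411 K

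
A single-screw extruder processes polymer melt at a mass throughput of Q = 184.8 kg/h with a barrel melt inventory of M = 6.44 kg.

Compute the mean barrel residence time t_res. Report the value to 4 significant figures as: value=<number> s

value=125.5 s

Throughput in SI: Q_s = 184.8 kg/h ÷ 3600 s/h = 0.0513333 kg/s
Mean residence time: t_res = M/Q_s = 6.44 kg / 0.0513333 kg/s = 125.455 s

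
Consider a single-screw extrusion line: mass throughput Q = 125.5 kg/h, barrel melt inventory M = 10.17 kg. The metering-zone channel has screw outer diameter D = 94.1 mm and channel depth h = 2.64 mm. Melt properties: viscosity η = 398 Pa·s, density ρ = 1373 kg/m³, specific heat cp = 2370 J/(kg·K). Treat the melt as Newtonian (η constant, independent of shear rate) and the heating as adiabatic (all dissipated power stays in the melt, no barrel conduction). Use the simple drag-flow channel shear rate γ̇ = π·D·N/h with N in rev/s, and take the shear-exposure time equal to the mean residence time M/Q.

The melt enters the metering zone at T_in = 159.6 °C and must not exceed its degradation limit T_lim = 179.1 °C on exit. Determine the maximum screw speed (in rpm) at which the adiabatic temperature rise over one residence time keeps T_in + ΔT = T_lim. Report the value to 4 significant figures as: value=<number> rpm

Throughput in SI: Q_s = 125.5 kg/h ÷ 3600 s/h = 0.0348611 kg/s
t_res = M / Q_s = 10.17 / 0.0348611 = 291.729 s
D = 94.1 mm = 0.0941 m;  h = 2.64 mm = 0.00264 m
ΔT_a = T_lim − T_in = 179.1 − 159.6 = 19.5 K
γ̇_max² = ΔT_a·ρ·cp/(η·t_res) = 19.5·1373·2370/(398·291.729) = 546.501 s⁻²
Take the square root: γ̇_max = √(546.501) = 23.3774 s⁻¹
Solve γ̇ = πDN/h for N: N_max = γ̇_max·h/(π·D) = 23.3774 × 0.00264 / (π × 0.0941) = 0.208766 rev/s = 12.526 rpm

value=12.53 rpm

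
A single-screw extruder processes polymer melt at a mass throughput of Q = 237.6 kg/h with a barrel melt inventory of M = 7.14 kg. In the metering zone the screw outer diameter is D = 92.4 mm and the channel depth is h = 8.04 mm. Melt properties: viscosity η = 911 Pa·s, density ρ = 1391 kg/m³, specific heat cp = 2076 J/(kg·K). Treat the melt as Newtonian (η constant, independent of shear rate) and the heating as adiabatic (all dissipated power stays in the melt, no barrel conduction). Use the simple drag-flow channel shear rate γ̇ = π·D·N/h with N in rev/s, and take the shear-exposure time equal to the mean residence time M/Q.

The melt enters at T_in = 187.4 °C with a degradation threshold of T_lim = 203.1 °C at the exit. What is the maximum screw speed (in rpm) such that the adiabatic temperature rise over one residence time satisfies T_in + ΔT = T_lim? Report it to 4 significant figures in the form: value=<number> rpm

Q_s = Q / 3600 = 237.6 / 3600 = 0.066 kg/s
Mean residence time: t_res = M/Q_s = 7.14 kg / 0.066 kg/s = 108.182 s
Geometry in SI: D = 92.4 mm → 0.0924 m, h = 8.04 mm → 0.00804 m
ΔT_a = T_lim − T_in = 203.1 °C − 187.4 °C = 15.7 K
Invert ΔT = ηγ̇²t_res/(ρcp) for γ̇: γ̇_max² = ΔT_a ρ cp / (η t_res) = 15.7·1391·2076 / (911·108.182) = 460.025 s⁻²
γ̇_max = sqrt(460.025) = 21.4482 s⁻¹
N_max = γ̇_max h / (πD) = 21.4482·0.00804/(π·0.0924) = 0.594053 rev/s → ×60 = 35.6432 rpm

value=35.64 rpm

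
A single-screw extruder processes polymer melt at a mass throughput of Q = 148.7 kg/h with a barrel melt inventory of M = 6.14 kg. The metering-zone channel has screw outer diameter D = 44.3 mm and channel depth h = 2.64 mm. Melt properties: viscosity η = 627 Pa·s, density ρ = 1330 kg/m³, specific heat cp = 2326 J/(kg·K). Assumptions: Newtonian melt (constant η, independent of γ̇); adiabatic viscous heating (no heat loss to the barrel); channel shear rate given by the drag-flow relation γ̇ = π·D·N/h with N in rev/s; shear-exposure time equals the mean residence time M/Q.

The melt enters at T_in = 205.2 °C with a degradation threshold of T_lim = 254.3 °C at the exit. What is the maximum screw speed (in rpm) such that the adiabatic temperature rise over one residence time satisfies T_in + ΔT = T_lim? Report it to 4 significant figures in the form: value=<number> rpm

value=45.95 rpm

Q_s = Q / 3600 = 148.7 / 3600 = 0.0413056 kg/s
t_res = M / Q_s = 6.14 ÷ 0.0413056 = 148.648 s
D = 44.3 mm = 0.0443 m;  h = 2.64 mm = 0.00264 m
ΔT_a = T_lim − T_in = 254.3 − 205.2 = 49.1 K
Invert ΔT = ηγ̇²t_res/(ρcp) for γ̇: γ̇_max² = ΔT_a ρ cp / (η t_res) = 49.1·1330·2326 / (627·148.648) = 1629.73 s⁻²
γ̇_max = √1629.73 = 40.3699 s⁻¹
N_max = γ̇_max·h / (π·D) = 40.3699 · 0.00264 / (π · 0.0443) = 0.765787 rev/s = 45.9472 rpm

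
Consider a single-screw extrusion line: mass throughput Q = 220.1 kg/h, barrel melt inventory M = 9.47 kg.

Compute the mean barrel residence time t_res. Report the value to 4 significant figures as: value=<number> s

value=154.9 s

Convert throughput: Q = 220.1 kg/h = 220.1/3600 = 0.0611389 kg/s
t_res = M / Q_s = 9.47 / 0.0611389 = 154.893 s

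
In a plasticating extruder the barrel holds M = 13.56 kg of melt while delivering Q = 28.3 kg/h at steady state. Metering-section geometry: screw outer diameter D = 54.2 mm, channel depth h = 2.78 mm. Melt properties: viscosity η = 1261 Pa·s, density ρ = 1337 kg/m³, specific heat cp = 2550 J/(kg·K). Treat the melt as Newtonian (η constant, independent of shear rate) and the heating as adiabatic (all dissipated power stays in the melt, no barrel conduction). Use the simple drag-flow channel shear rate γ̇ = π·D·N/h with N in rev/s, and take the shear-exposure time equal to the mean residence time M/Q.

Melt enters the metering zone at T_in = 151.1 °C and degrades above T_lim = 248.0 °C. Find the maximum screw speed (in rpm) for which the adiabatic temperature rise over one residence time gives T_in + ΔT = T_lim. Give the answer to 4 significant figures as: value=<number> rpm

value=12.07 rpm

Q_s = Q / 3600 = 28.3 / 3600 = 0.00786111 kg/s
Mean residence time: t_res = M/Q_s = 13.56 kg / 0.00786111 kg/s = 1724.95 s
Convert to metres: D = 0.0542 m, h = 0.00278 m
ΔT_a = T_lim − T_in = 248.0 °C − 151.1 °C = 96.9 K
Invert ΔT = ηγ̇²t_res/(ρcp) for γ̇: γ̇_max² = ΔT_a ρ cp / (η t_res) = 96.9·1337·2550 / (1261·1724.95) = 151.881 s⁻²
γ̇_max = √151.881 = 12.324 s⁻¹
N_max = γ̇_max h / (πD) = 12.324·0.00278/(π·0.0542) = 0.201209 rev/s → ×60 = 12.0726 rpm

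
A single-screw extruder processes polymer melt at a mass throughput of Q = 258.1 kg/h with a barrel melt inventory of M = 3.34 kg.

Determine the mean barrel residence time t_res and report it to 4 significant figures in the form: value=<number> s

Q_s = Q / 3600 = 258.1 / 3600 = 0.0716944 kg/s
t_res = M / Q_s = 3.34 ÷ 0.0716944 = 46.5866 s

value=46.59 s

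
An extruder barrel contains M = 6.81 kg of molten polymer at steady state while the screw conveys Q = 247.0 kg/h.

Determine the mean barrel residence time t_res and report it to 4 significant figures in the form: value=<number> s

Convert throughput: Q = 247.0 kg/h = 247.0/3600 = 0.0686111 kg/s
t_res = M / Q_s = 6.81 ÷ 0.0686111 = 99.2551 s

value=99.26 s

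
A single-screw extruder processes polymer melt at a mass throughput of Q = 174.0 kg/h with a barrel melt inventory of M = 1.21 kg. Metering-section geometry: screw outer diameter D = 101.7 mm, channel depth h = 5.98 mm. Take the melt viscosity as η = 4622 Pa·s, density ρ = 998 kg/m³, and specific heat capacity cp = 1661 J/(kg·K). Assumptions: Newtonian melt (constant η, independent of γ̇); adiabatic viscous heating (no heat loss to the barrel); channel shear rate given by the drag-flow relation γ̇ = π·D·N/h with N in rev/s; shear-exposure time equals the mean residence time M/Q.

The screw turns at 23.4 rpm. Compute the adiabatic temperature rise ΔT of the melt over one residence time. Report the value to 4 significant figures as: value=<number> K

value=30.31 K

Q_s = Q / 3600 = 174.0 / 3600 = 0.0483333 kg/s
Mean residence time: t_res = M/Q_s = 1.21 kg / 0.0483333 kg/s = 25.0345 s
Geometry in metres: D = 101.7 mm → 0.1017 m, h = 5.98 mm → 0.00598 m; screw speed N = 23.4 rpm = 0.39 rev/s
γ̇ = π·D·N / h = π · 0.1017 · 0.39 / 0.00598 = 20.837 s⁻¹
Adiabatic rise: ΔT = η γ̇² t_res / (ρ cp) = 4622·(20.837)²·25.0345 / (998·1661) = 30.3066 K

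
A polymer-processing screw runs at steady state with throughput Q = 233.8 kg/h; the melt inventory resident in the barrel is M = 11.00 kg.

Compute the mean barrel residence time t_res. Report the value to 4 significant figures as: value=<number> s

Throughput in SI: Q_s = 233.8 kg/h ÷ 3600 s/h = 0.0649444 kg/s
t_res = M / Q_s = 11.00 / 0.0649444 = 169.376 s

value=169.4 s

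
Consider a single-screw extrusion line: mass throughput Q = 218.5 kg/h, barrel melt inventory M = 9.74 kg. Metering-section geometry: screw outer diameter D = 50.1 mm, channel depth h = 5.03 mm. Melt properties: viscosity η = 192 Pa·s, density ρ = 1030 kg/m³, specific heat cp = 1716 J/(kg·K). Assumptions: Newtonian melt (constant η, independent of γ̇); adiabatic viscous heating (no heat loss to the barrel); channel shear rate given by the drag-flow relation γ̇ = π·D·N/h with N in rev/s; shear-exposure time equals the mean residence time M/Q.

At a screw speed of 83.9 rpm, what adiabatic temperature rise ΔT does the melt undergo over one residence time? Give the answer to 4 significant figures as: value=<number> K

value=33.37 K

Throughput in SI: Q_s = 218.5 kg/h ÷ 3600 s/h = 0.0606944 kg/s
t_res = M / Q_s = 9.74 / 0.0606944 = 160.476 s
Geometry in metres: D = 50.1 mm → 0.0501 m, h = 5.03 mm → 0.00503 m; screw speed N = 83.9 rpm = 1.39833 rev/s
γ̇ = π·D·N / h = π · 0.0501 · 1.39833 / 0.00503 = 43.7553 s⁻¹
ΔT = η·γ̇²·t_res / (ρ·cp) = 192 · (43.7553)² · 160.476 / (1030 · 1716) = 33.3747 K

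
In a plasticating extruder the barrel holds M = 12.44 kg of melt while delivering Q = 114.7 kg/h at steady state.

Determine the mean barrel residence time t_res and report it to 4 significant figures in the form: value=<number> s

Q_s = Q / 3600 = 114.7 / 3600 = 0.0318611 kg/s
Mean residence time: t_res = M/Q_s = 12.44 kg / 0.0318611 kg/s = 390.445 s

value=390.4 s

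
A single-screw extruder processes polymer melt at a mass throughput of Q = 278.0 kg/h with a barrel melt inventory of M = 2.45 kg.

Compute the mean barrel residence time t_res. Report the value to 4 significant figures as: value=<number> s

value=31.73 s

Q_s = Q / 3600 = 278.0 / 3600 = 0.0772222 kg/s
Mean residence time: t_res = M/Q_s = 2.45 kg / 0.0772222 kg/s = 31.7266 s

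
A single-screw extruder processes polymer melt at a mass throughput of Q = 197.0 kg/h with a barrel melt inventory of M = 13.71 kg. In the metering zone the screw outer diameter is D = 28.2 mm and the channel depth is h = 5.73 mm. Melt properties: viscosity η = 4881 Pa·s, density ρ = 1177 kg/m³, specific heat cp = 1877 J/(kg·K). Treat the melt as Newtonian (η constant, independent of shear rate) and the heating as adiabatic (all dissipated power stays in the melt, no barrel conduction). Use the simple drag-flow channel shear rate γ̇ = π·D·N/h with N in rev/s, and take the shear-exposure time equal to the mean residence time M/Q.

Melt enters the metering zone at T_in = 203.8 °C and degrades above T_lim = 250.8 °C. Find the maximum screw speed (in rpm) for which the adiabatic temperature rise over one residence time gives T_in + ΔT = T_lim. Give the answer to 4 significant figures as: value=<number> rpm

value=35.76 rpm

Q_s = Q / 3600 = 197.0 / 3600 = 0.0547222 kg/s
t_res = M / Q_s = 13.71 / 0.0547222 = 250.538 s
Geometry in SI: D = 28.2 mm → 0.0282 m, h = 5.73 mm → 0.00573 m
ΔT_a = T_lim − T_in = 250.8 °C − 203.8 °C = 47 K
γ̇_max² = ΔT_a·ρ·cp / (η·t_res) = [47 × 1177 × 1877] / [4881 × 250.538] = 84.9095 s⁻²
Take the square root: γ̇_max = √(84.9095) = 9.21463 s⁻¹
N_max = γ̇_max·h / (π·D) = 9.21463 · 0.00573 / (π · 0.0282) = 0.595983 rev/s = 35.759 rpm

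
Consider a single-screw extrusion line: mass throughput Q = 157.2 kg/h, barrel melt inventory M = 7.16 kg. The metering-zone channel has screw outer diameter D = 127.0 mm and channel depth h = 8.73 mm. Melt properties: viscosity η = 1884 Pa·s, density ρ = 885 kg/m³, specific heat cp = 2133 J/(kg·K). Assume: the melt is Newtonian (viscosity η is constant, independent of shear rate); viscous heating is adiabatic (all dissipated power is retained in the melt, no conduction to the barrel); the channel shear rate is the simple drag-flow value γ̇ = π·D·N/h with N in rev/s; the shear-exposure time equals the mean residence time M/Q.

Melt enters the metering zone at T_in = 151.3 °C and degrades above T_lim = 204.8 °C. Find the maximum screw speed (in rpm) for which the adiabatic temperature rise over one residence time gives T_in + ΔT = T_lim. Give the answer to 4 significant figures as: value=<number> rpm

Convert throughput: Q = 157.2 kg/h = 157.2/3600 = 0.0436667 kg/s
t_res = M / Q_s = 7.16 / 0.0436667 = 163.969 s
Geometry in SI: D = 127.0 mm → 0.127 m, h = 8.73 mm → 0.00873 m
ΔT_a = T_lim − T_in = 204.8 °C − 151.3 °C = 53.5 K
Invert ΔT = ηγ̇²t_res/(ρcp) for γ̇: γ̇_max² = ΔT_a ρ cp / (η t_res) = 53.5·885·2133 / (1884·163.969) = 326.922 s⁻²
γ̇_max = √326.922 = 18.081 s⁻¹
N_max = γ̇_max·h / (π·D) = 18.081 · 0.00873 / (π · 0.127) = 0.395624 rev/s = 23.7374 rpm

value=23.74 rpm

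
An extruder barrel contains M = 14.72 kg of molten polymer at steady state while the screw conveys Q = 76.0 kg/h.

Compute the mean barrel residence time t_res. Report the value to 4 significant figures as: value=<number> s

Throughput in SI: Q_s = 76.0 kg/h ÷ 3600 s/h = 0.0211111 kg/s
t_res = M / Q_s = 14.72 / 0.0211111 = 697.263 s

value=697.3 s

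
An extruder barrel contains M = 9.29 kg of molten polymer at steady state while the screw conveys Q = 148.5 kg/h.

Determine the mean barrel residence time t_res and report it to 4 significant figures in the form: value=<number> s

value=225.2 s

Throughput in SI: Q_s = 148.5 kg/h ÷ 3600 s/h = 0.04125 kg/s
t_res = M / Q_s = 9.29 / 0.04125 = 225.212 s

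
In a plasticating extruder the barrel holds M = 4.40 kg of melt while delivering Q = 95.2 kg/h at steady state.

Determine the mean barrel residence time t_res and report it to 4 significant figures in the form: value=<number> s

value=166.4 s

Q_s = Q / 3600 = 95.2 / 3600 = 0.0264444 kg/s
t_res = M / Q_s = 4.40 ÷ 0.0264444 = 166.387 s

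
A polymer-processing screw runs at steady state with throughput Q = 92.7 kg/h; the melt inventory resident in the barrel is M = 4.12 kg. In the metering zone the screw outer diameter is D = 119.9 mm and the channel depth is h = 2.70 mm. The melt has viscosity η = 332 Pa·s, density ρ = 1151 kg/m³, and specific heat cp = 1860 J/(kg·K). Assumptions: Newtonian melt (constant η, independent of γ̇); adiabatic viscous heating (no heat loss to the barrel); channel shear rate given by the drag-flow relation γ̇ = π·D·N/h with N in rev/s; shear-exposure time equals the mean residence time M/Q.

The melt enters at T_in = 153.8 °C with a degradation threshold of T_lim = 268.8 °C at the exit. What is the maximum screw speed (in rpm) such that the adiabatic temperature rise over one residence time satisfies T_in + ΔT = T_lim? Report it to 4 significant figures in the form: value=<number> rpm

value=29.28 rpm

Q_s = Q / 3600 = 92.7 / 3600 = 0.02575 kg/s
Mean residence time: t_res = M/Q_s = 4.12 kg / 0.02575 kg/s = 160 s
D = 119.9 mm = 0.1199 m;  h = 2.70 mm = 0.0027 m
Allowable rise: ΔT_a = T_lim − T_in = 268.8 − 153.8 = 115 K
γ̇_max² = ΔT_a·ρ·cp / (η·t_res) = [115 × 1151 × 1860] / [332 × 160] = 4634.77 s⁻²
γ̇_max = √4634.77 = 68.0791 s⁻¹
N_max = γ̇_max h / (πD) = 68.0791·0.0027/(π·0.1199) = 0.487988 rev/s → ×60 = 29.2793 rpm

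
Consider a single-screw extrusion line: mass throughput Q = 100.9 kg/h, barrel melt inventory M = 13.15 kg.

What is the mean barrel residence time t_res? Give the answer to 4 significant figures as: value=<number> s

value=469.2 s

Throughput in SI: Q_s = 100.9 kg/h ÷ 3600 s/h = 0.0280278 kg/s
t_res = M / Q_s = 13.15 / 0.0280278 = 469.177 s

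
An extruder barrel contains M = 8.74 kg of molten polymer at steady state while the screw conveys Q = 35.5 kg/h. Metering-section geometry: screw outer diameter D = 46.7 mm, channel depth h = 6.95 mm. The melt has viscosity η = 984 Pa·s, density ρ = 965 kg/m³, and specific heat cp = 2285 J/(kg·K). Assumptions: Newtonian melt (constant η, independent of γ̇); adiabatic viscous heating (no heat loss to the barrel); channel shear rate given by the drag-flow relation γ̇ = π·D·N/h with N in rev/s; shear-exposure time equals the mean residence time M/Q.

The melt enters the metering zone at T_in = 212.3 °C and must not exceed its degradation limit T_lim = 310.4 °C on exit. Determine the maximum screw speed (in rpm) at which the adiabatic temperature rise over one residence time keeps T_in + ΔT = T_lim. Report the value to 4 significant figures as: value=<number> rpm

Q_s = Q / 3600 = 35.5 / 3600 = 0.00986111 kg/s
t_res = M / Q_s = 8.74 / 0.00986111 = 886.31 s
Convert to metres: D = 0.0467 m, h = 0.00695 m
Allowable rise: ΔT_a = T_lim − T_in = 310.4 − 212.3 = 98.1 K
γ̇_max² = ΔT_a·ρ·cp/(η·t_res) = 98.1·965·2285/(984·886.31) = 248.029 s⁻²
γ̇_max = sqrt(248.029) = 15.7489 s⁻¹
N_max = γ̇_max h / (πD) = 15.7489·0.00695/(π·0.0467) = 0.746052 rev/s → ×60 = 44.7631 rpm

value=44.76 rpm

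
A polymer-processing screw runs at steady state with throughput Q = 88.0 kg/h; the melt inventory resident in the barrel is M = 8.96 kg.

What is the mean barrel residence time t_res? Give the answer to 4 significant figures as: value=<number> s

value=366.5 s

Throughput in SI: Q_s = 88.0 kg/h ÷ 3600 s/h = 0.0244444 kg/s
Mean residence time: t_res = M/Q_s = 8.96 kg / 0.0244444 kg/s = 366.545 s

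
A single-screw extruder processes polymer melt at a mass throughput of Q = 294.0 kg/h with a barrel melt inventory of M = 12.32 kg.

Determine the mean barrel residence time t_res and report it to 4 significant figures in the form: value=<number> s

value=150.9 s

Throughput in SI: Q_s = 294.0 kg/h ÷ 3600 s/h = 0.0816667 kg/s
Mean residence time: t_res = M/Q_s = 12.32 kg / 0.0816667 kg/s = 150.857 s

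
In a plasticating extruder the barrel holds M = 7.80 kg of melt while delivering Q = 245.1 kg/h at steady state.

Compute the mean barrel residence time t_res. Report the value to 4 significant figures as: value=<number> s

Throughput in SI: Q_s = 245.1 kg/h ÷ 3600 s/h = 0.0680833 kg/s
t_res = M / Q_s = 7.80 ÷ 0.0680833 = 114.565 s

value=114.6 s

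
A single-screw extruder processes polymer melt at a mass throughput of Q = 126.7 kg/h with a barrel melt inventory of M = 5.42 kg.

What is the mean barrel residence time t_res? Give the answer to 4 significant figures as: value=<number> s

Convert throughput: Q = 126.7 kg/h = 126.7/3600 = 0.0351944 kg/s
t_res = M / Q_s = 5.42 ÷ 0.0351944 = 154.002 s

value=154.0 s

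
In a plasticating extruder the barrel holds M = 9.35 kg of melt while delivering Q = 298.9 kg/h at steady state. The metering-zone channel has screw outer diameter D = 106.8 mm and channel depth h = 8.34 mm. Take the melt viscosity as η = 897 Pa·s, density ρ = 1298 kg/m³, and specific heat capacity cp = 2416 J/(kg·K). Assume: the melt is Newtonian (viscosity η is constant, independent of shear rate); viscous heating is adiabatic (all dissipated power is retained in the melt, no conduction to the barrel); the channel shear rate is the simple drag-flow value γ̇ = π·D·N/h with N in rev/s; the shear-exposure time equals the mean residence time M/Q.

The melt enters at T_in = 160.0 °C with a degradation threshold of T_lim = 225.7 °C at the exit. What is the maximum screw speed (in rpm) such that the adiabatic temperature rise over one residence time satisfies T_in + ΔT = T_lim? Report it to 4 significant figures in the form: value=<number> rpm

Throughput in SI: Q_s = 298.9 kg/h ÷ 3600 s/h = 0.0830278 kg/s
Mean residence time: t_res = M/Q_s = 9.35 kg / 0.0830278 kg/s = 112.613 s
D = 106.8 mm = 0.1068 m;  h = 8.34 mm = 0.00834 m
ΔT_a = T_lim − T_in = 225.7 °C − 160.0 °C = 65.7 K
γ̇_max² = ΔT_a·ρ·cp / (η·t_res) = [65.7 × 1298 × 2416] / [897 × 112.613] = 2039.65 s⁻²
γ̇_max = sqrt(2039.65) = 45.1625 s⁻¹
Solve γ̇ = πDN/h for N: N_max = γ̇_max·h/(π·D) = 45.1625 × 0.00834 / (π × 0.1068) = 1.12259 rev/s = 67.3557 rpm

value=67.36 rpm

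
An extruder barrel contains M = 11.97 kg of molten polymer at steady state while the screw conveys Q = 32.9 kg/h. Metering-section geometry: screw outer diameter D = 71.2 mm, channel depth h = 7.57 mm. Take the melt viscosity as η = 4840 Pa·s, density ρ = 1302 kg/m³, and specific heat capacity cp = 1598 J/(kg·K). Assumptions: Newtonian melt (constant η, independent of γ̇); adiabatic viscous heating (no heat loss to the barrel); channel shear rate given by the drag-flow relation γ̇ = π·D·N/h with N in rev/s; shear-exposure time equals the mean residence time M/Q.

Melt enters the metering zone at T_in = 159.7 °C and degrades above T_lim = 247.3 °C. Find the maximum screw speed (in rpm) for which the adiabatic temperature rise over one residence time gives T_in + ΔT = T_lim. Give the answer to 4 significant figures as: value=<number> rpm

value=10.89 rpm

Q_s = Q / 3600 = 32.9 / 3600 = 0.00913889 kg/s
t_res = M / Q_s = 11.97 / 0.00913889 = 1309.79 s
Convert to metres: D = 0.0712 m, h = 0.00757 m
Allowable rise: ΔT_a = T_lim − T_in = 247.3 − 159.7 = 87.6 K
γ̇_max² = ΔT_a·ρ·cp/(η·t_res) = 87.6·1302·1598/(4840·1309.79) = 28.7505 s⁻²
γ̇_max = √28.7505 = 5.36195 s⁻¹
N_max = γ̇_max·h / (π·D) = 5.36195 · 0.00757 / (π · 0.0712) = 0.181463 rev/s = 10.8878 rpm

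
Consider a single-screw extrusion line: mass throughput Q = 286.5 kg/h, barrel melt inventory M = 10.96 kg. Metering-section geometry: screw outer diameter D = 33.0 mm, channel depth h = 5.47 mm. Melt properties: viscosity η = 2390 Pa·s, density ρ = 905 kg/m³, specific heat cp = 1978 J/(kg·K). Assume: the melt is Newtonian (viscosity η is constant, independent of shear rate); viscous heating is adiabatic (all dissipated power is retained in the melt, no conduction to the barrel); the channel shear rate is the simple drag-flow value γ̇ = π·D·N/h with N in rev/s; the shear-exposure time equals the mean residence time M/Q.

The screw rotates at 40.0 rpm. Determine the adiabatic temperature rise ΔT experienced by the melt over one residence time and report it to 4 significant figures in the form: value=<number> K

Q_s = Q / 3600 = 286.5 / 3600 = 0.0795833 kg/s
Mean residence time: t_res = M/Q_s = 10.96 kg / 0.0795833 kg/s = 137.717 s
Convert to SI: D = 0.033 m, h = 0.00547 m, N = 40.0/60 = 0.666667 rev/s
γ̇ = π·D·N / h = π · 0.033 · 0.666667 / 0.00547 = 12.6353 s⁻¹
Adiabatic rise: ΔT = η γ̇² t_res / (ρ cp) = 2390·(12.6353)²·137.717 / (905·1978) = 29.355 K

value=29.35 K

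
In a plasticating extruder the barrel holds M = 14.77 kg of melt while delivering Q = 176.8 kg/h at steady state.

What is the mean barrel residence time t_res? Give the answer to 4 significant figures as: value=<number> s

Q_s = Q / 3600 = 176.8 / 3600 = 0.0491111 kg/s
Mean residence time: t_res = M/Q_s = 14.77 kg / 0.0491111 kg/s = 300.747 s

value=300.7 s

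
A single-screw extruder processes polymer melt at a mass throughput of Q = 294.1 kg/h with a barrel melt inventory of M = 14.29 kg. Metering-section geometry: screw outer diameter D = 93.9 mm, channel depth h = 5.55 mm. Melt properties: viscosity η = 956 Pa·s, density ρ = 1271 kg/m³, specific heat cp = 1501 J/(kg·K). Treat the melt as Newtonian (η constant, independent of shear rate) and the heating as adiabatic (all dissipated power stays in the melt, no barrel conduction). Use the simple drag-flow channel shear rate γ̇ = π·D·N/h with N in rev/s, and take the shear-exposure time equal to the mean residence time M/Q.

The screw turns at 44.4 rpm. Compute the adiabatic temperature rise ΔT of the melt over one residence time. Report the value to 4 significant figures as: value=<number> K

value=135.6 K

Throughput in SI: Q_s = 294.1 kg/h ÷ 3600 s/h = 0.0816944 kg/s
Mean residence time: t_res = M/Q_s = 14.29 kg / 0.0816944 kg/s = 174.92 s
Geometry in metres: D = 93.9 mm → 0.0939 m, h = 5.55 mm → 0.00555 m; screw speed N = 44.4 rpm = 0.74 rev/s
Shear rate: γ̇ = πDN/h = π·0.0939·0.74/0.00555 = 39.3327 s⁻¹
ΔT = η·γ̇²·t_res/(ρ·cp) = [956 × 39.3327² × 174.92] / [1271 × 1501] = 135.606 K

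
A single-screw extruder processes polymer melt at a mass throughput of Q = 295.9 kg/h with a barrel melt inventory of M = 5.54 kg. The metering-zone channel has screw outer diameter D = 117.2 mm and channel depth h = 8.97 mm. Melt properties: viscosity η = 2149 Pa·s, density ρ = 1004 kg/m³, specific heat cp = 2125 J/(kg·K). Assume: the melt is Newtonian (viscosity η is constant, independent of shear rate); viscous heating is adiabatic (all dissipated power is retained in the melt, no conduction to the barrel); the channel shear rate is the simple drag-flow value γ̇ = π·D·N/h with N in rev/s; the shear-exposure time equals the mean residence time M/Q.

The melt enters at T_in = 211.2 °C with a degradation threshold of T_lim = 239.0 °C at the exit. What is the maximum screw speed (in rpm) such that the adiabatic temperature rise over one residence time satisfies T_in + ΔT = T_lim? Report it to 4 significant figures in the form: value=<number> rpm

Q_s = Q / 3600 = 295.9 / 3600 = 0.0821944 kg/s
Mean residence time: t_res = M/Q_s = 5.54 kg / 0.0821944 kg/s = 67.4011 s
Geometry in SI: D = 117.2 mm → 0.1172 m, h = 8.97 mm → 0.00897 m
ΔT_a = T_lim − T_in = 239.0 − 211.2 = 27.8 K
γ̇_max² = ΔT_a·ρ·cp / (η·t_res) = [27.8 × 1004 × 2125] / [2149 × 67.4011] = 409.481 s⁻²
γ̇_max = √409.481 = 20.2356 s⁻¹
N_max = γ̇_max·h / (π·D) = 20.2356 · 0.00897 / (π · 0.1172) = 0.492983 rev/s = 29.579 rpm

value=29.58 rpm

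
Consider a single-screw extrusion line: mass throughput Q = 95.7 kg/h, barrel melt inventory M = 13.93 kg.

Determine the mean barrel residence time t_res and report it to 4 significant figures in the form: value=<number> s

Q_s = Q / 3600 = 95.7 / 3600 = 0.0265833 kg/s
t_res = M / Q_s = 13.93 ÷ 0.0265833 = 524.013 s

value=524.0 s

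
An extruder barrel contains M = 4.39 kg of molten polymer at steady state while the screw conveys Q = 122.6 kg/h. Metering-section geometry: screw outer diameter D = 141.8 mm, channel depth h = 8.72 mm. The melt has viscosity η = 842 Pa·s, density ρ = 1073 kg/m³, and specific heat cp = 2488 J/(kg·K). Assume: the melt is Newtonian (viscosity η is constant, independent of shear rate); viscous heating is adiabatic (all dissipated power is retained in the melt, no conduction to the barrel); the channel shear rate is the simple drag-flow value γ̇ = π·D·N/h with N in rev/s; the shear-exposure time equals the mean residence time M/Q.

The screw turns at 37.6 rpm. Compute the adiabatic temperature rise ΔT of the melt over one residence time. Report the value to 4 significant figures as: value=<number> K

Throughput in SI: Q_s = 122.6 kg/h ÷ 3600 s/h = 0.0340556 kg/s
Mean residence time: t_res = M/Q_s = 4.39 kg / 0.0340556 kg/s = 128.907 s
Convert to SI: D = 0.1418 m, h = 0.00872 m, N = 37.6/60 = 0.626667 rev/s
γ̇ = π D N / h = (π)(0.1418)(0.626667) / 0.00872 = 32.0145 s⁻¹
ΔT = η·γ̇²·t_res/(ρ·cp) = [842 × 32.0145² × 128.907] / [1073 × 2488] = 41.6707 K

value=41.67 K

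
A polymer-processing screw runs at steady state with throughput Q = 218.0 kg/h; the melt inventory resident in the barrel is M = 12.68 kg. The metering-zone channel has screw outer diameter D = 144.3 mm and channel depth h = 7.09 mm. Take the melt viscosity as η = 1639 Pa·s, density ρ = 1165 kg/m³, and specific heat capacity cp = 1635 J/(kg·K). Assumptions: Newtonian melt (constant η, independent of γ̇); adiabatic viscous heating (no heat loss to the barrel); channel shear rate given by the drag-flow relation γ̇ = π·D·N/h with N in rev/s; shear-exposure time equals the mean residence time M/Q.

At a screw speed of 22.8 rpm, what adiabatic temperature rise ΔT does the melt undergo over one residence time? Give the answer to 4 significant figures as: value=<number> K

Convert throughput: Q = 218.0 kg/h = 218.0/3600 = 0.0605556 kg/s
Mean residence time: t_res = M/Q_s = 12.68 kg / 0.0605556 kg/s = 209.394 s
Geometry in metres: D = 144.3 mm → 0.1443 m, h = 7.09 mm → 0.00709 m; screw speed N = 22.8 rpm = 0.38 rev/s
Shear rate: γ̇ = πDN/h = π·0.1443·0.38/0.00709 = 24.2971 s⁻¹
ΔT = η·γ̇²·t_res/(ρ·cp) = [1639 × 24.2971² × 209.394] / [1165 × 1635] = 106.367 K

value=106.4 K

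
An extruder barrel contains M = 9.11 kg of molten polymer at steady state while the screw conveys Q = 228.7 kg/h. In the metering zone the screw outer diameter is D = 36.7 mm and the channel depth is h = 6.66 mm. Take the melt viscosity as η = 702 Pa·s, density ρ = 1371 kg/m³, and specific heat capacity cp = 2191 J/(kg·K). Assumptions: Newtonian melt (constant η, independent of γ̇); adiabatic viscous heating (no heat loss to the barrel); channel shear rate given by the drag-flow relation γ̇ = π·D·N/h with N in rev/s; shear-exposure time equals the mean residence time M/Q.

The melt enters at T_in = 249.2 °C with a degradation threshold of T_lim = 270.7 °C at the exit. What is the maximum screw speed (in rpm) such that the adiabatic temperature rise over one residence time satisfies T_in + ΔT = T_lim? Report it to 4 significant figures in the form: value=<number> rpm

Convert throughput: Q = 228.7 kg/h = 228.7/3600 = 0.0635278 kg/s
Mean residence time: t_res = M/Q_s = 9.11 kg / 0.0635278 kg/s = 143.402 s
Convert to metres: D = 0.0367 m, h = 0.00666 m
ΔT_a = T_lim − T_in = 270.7 − 249.2 = 21.5 K
γ̇_max² = ΔT_a·ρ·cp / (η·t_res) = [21.5 × 1371 × 2191] / [702 × 143.402] = 641.544 s⁻²
Take the square root: γ̇_max = √(641.544) = 25.3287 s⁻¹
N_max = γ̇_max·h / (π·D) = 25.3287 · 0.00666 / (π · 0.0367) = 1.46309 rev/s = 87.7855 rpm

value=87.79 rpm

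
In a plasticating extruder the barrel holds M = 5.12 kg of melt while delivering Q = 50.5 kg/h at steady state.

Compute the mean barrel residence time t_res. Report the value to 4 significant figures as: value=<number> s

value=365.0 s

Convert throughput: Q = 50.5 kg/h = 50.5/3600 = 0.0140278 kg/s
t_res = M / Q_s = 5.12 ÷ 0.0140278 = 364.99 s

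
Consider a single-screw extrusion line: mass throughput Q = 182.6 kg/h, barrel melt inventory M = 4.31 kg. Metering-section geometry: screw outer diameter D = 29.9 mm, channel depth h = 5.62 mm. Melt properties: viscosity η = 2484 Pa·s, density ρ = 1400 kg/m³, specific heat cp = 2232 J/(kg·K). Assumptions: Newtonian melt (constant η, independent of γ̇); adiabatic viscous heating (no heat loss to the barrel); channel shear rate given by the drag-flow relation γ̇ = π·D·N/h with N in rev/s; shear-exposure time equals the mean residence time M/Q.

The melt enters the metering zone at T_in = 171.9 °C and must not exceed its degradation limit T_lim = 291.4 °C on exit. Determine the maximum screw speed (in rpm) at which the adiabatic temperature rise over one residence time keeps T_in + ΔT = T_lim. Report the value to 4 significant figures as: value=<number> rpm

Q_s = Q / 3600 = 182.6 / 3600 = 0.0507222 kg/s
t_res = M / Q_s = 4.31 / 0.0507222 = 84.9726 s
D = 29.9 mm = 0.0299 m;  h = 5.62 mm = 0.00562 m
Allowable rise: ΔT_a = T_lim − T_in = 291.4 − 171.9 = 119.5 K
γ̇_max² = ΔT_a·ρ·cp / (η·t_res) = [119.5 × 1400 × 2232] / [2484 × 84.9726] = 1769.13 s⁻²
γ̇_max = sqrt(1769.13) = 42.061 s⁻¹
N_max = γ̇_max h / (πD) = 42.061·0.00562/(π·0.0299) = 2.51649 rev/s → ×60 = 150.989 rpm

value=151.0 rpm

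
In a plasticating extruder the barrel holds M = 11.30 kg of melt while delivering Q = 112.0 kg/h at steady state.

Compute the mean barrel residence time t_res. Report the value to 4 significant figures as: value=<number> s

Q_s = Q / 3600 = 112.0 / 3600 = 0.0311111 kg/s
t_res = M / Q_s = 11.30 / 0.0311111 = 363.214 s

value=363.2 s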